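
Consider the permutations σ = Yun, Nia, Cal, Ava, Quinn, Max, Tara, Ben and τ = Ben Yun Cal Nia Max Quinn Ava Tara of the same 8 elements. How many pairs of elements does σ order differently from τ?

Assign each item its position (1..8) in the first ordering, then rewrite the second ordering as that position sequence:
positions: Yun→1, Nia→2, Cal→3, Ava→4, Quinn→5, Max→6, Tara→7, Ben→8
second ordering as positions: [8, 1, 3, 2, 6, 5, 4, 7]
Discordant pairs = inversions in this position sequence.
8: 1, 3, 2, 6, 5, 4, 7 → 7
1: 0
3: 2 → 1
2: 0
6: 5, 4 → 2
5: 4 → 1
4: 0
7: 0
Total: 7 + 0 + 1 + 0 + 2 + 1 + 0 + 0 = 11

11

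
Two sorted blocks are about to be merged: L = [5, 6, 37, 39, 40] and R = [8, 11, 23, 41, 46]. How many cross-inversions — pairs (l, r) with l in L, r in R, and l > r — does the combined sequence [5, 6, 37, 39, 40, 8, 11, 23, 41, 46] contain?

Count, for every r in R, how many entries of L exceed r:
r = 8: 37, 39, 40 → 3
r = 11: 37, 39, 40 → 3
r = 23: 37, 39, 40 → 3
r = 41: none → 0
r = 46: none → 0
Cross-inversions: 3 + 3 + 3 + 0 + 0 = 9

9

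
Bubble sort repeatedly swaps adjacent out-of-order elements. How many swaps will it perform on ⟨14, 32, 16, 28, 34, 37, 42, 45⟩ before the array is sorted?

2

The minimum number of adjacent swaps to sort an array equals its inversion count, since every such swap removes exactly one inversion.
Count inversions — for each element, later elements that are smaller:
14: none → 0
32: 16, 28 → 2
16: none → 0
28: none → 0
34: none → 0
37: none → 0
42: none → 0
45: none → 0
Total inversions: 0 + 2 + 0 + 0 + 0 + 0 + 0 + 0 = 2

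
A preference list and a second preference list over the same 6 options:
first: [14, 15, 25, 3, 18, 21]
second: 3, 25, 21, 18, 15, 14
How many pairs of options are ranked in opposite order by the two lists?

11

Assign each item its position (1..6) in the first ordering, then rewrite the second ordering as that position sequence:
positions: 14→1, 15→2, 25→3, 3→4, 18→5, 21→6
second ordering as positions: [4, 3, 6, 5, 2, 1]
Discordant pairs = inversions in this position sequence.
4: 3, 2, 1 → 3
3: 2, 1 → 2
6: 5, 2, 1 → 3
5: 2, 1 → 2
2: 1 → 1
1: 0
Total: 3 + 2 + 3 + 2 + 1 + 0 = 11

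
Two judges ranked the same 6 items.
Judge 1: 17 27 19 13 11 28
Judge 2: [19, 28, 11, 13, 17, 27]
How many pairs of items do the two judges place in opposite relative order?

11

Assign each item its position (1..6) in the first ordering, then rewrite the second ordering as that position sequence:
positions: 17→1, 27→2, 19→3, 13→4, 11→5, 28→6
second ordering as positions: [3, 6, 5, 4, 1, 2]
Discordant pairs = inversions in this position sequence.
3: 1, 2 → 2
6: 5, 4, 1, 2 → 4
5: 4, 1, 2 → 3
4: 1, 2 → 2
1: 0
2: 0
Total: 2 + 4 + 3 + 2 + 0 + 0 = 11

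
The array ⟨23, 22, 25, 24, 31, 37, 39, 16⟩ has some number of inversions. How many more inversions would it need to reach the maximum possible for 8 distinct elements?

19

Maximum inversions for 8 distinct elements is C(8, 2) = 8·7/2 = 28.
Current inversions — for each element, count later smaller elements:
23: 2
22: 1
25: 2
24: 1
31: 1
37: 1
39: 1
16: 0
Current total: 2 + 1 + 2 + 1 + 1 + 1 + 1 + 0 = 9
Shortfall: 28 − 9 = 19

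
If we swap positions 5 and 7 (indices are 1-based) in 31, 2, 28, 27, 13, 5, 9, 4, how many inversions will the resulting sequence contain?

20 inversions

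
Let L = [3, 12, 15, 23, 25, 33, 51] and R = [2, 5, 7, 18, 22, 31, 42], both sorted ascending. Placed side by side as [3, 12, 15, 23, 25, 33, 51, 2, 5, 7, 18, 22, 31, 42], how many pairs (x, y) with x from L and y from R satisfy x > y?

30

Count, for every r in R, how many entries of L exceed r:
r = 2: 3, 12, 15, 23, 25, 33, 51 → 7
r = 5: 12, 15, 23, 25, 33, 51 → 6
r = 7: 12, 15, 23, 25, 33, 51 → 6
r = 18: 23, 25, 33, 51 → 4
r = 22: 23, 25, 33, 51 → 4
r = 31: 33, 51 → 2
r = 42: 51 → 1
Cross-inversions: 7 + 6 + 6 + 4 + 4 + 2 + 1 = 30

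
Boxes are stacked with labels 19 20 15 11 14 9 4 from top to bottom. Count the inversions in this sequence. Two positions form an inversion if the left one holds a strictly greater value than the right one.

For each element, count later entries that are smaller:
19: 5
20: 5
15: 4
11: 2
14: 2
9: 1
4: 0
Sum: 5 + 5 + 4 + 2 + 2 + 1 + 0 = 19

19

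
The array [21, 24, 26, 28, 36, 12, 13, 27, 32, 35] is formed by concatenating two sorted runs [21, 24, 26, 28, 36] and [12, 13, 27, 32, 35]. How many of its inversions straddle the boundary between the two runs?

Count, for every r in R, how many entries of L exceed r:
r = 12: 21, 24, 26, 28, 36 → 5
r = 13: 21, 24, 26, 28, 36 → 5
r = 27: 28, 36 → 2
r = 32: 36 → 1
r = 35: 36 → 1
Cross-inversions: 5 + 5 + 2 + 1 + 1 = 14

14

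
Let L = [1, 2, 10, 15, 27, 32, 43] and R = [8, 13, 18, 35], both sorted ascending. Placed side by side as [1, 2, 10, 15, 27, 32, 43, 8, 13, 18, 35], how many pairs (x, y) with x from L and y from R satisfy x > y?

Count, for every r in R, how many entries of L exceed r:
r = 8: 10, 15, 27, 32, 43 → 5
r = 13: 15, 27, 32, 43 → 4
r = 18: 27, 32, 43 → 3
r = 35: 43 → 1
Cross-inversions: 5 + 4 + 3 + 1 = 13

13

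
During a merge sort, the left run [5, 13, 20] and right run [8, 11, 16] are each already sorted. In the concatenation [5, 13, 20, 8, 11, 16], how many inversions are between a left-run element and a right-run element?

5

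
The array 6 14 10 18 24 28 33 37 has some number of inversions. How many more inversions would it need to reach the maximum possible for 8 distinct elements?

Maximum inversions for 8 distinct elements is C(8, 2) = 8·7/2 = 28.
Current inversions — for each element, count later smaller elements:
6: 0
14: 1
10: 0
18: 0
24: 0
28: 0
33: 0
37: 0
Current total: 0 + 1 + 0 + 0 + 0 + 0 + 0 + 0 = 1
Shortfall: 28 − 1 = 27

27 inversions short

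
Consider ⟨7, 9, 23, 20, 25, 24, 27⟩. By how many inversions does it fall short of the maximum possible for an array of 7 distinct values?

19

Maximum inversions for 7 distinct elements is C(7, 2) = 7·6/2 = 21.
Current inversions — for each element, count later smaller elements:
7: 0
9: 0
23: 1
20: 0
25: 1
24: 0
27: 0
Current total: 0 + 0 + 1 + 0 + 1 + 0 + 0 = 2
Shortfall: 21 − 2 = 19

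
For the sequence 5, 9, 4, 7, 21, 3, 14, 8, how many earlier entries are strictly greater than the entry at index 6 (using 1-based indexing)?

The element at index 6 is 3.
Elements before it: 5, 9, 4, 7, 21
Those larger than 3: 5, 9, 4, 7, 21

5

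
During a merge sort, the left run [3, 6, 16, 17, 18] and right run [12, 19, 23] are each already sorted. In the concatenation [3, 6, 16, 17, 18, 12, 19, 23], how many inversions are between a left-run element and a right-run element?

For each element r of the right run, count left-run elements greater than r:
r = 12: 16, 17, 18 → 3
r = 19: none → 0
r = 23: none → 0
Cross-inversions: 3 + 0 + 0 = 3

Split inversions: 3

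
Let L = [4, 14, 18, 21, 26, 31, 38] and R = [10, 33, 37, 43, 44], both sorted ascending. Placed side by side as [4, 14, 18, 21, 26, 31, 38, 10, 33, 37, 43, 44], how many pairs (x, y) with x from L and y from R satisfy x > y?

8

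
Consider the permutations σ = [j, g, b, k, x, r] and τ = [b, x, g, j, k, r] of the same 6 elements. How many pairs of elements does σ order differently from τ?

Discordant pairs: 6

Assign each item its position (1..6) in the first ordering, then rewrite the second ordering as that position sequence:
positions: j→1, g→2, b→3, k→4, x→5, r→6
second ordering as positions: [3, 5, 2, 1, 4, 6]
Discordant pairs = inversions in this position sequence.
3: 2, 1 → 2
5: 2, 1, 4 → 3
2: 1 → 1
1: 0
4: 0
6: 0
Total: 2 + 3 + 1 + 0 + 0 + 0 = 6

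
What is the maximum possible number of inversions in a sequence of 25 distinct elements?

A reversed (strictly descending) arrangement makes every pair an inversion, giving C(25, 2) inversions.
C(25, 2) = 25·24/2 = 300

300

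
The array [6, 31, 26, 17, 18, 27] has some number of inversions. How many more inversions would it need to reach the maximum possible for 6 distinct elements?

9

Maximum inversions for 6 distinct elements is C(6, 2) = 6·5/2 = 15.
Current inversions — for each element, count later smaller elements:
6: 0
31: 4
26: 2
17: 0
18: 0
27: 0
Current total: 0 + 4 + 2 + 0 + 0 + 0 = 6
Shortfall: 15 − 6 = 9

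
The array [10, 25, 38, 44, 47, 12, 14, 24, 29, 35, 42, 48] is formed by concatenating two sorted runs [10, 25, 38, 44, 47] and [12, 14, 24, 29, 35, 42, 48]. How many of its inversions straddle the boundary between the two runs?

20

For each element r of the right run, count left-run elements greater than r:
r = 12: 25, 38, 44, 47 → 4
r = 14: 25, 38, 44, 47 → 4
r = 24: 25, 38, 44, 47 → 4
r = 29: 38, 44, 47 → 3
r = 35: 38, 44, 47 → 3
r = 42: 44, 47 → 2
r = 48: none → 0
Cross-inversions: 4 + 4 + 4 + 3 + 3 + 2 + 0 = 20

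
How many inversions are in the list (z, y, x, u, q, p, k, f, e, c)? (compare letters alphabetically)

Count, for each position, how many later elements it exceeds:
z → y, x, u, q, p, k, f, e, c → 9
y → x, u, q, p, k, f, e, c → 8
x → u, q, p, k, f, e, c → 7
u → q, p, k, f, e, c → 6
q → p, k, f, e, c → 5
p → k, f, e, c → 4
k → f, e, c → 3
f → e, c → 2
e → c → 1
c → none → 0
Sum: 9 + 8 + 7 + 6 + 5 + 4 + 3 + 2 + 1 + 0 = 45

45 inversions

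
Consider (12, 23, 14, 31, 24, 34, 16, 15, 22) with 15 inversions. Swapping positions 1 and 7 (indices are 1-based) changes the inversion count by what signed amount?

Positions 1 and 7 hold 12 and 16; after swapping, the array is [16, 23, 14, 31, 24, 34, 12, 15, 22].
Count, for each position, how many later elements it exceeds:
16 → 14, 12, 15 → 3
23 → 14, 12, 15, 22 → 4
14 → 12 → 1
31 → 24, 12, 15, 22 → 4
24 → 12, 15, 22 → 3
34 → 12, 15, 22 → 3
12 → none → 0
15 → none → 0
22 → none → 0
Sum: 3 + 4 + 1 + 4 + 3 + 3 + 0 + 0 + 0 = 18
Change: 18 − 15 = +3

+3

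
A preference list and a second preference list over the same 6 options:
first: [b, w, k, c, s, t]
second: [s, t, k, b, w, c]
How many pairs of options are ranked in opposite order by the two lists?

Assign each item its position (1..6) in the first ordering, then rewrite the second ordering as that position sequence:
positions: b→1, w→2, k→3, c→4, s→5, t→6
second ordering as positions: [5, 6, 3, 1, 2, 4]
Discordant pairs = inversions in this position sequence.
5: 3, 1, 2, 4 → 4
6: 3, 1, 2, 4 → 4
3: 1, 2 → 2
1: 0
2: 0
4: 0
Total: 4 + 4 + 2 + 0 + 0 + 0 = 10

10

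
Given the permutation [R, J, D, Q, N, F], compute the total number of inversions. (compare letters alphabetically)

Count, for each position, how many later elements it exceeds:
R: 5
J: 2
D: 0
Q: 2
N: 1
F: 0
Sum: 5 + 2 + 0 + 2 + 1 + 0 = 10

10 inversions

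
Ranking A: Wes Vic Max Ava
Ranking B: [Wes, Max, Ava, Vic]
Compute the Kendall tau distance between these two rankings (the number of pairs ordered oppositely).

2

Assign each item its position (1..4) in the first ordering, then rewrite the second ordering as that position sequence:
positions: Wes→1, Vic→2, Max→3, Ava→4
second ordering as positions: [1, 3, 4, 2]
Discordant pairs = inversions in this position sequence.
1: 0
3: 2 → 1
4: 2 → 1
2: 0
Total: 0 + 1 + 1 + 0 = 2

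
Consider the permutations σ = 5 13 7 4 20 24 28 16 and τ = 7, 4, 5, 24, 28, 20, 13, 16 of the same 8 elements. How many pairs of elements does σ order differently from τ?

9 discordant pairs

Assign each item its position (1..8) in the first ordering, then rewrite the second ordering as that position sequence:
positions: 5→1, 13→2, 7→3, 4→4, 20→5, 24→6, 28→7, 16→8
second ordering as positions: [3, 4, 1, 6, 7, 5, 2, 8]
Discordant pairs = inversions in this position sequence.
3: 1, 2 → 2
4: 1, 2 → 2
1: 0
6: 5, 2 → 2
7: 5, 2 → 2
5: 2 → 1
2: 0
8: 0
Total: 2 + 2 + 0 + 2 + 2 + 1 + 0 + 0 = 9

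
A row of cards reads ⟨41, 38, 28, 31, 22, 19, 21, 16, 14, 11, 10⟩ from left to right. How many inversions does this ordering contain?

There are 53 inversions.

Element-by-element contributions:
41 → 38, 28, 31, 22, 19, 21, 16, 14, 11, 10 → 10
38 → 28, 31, 22, 19, 21, 16, 14, 11, 10 → 9
28 → 22, 19, 21, 16, 14, 11, 10 → 7
31 → 22, 19, 21, 16, 14, 11, 10 → 7
22 → 19, 21, 16, 14, 11, 10 → 6
19 → 16, 14, 11, 10 → 4
21 → 16, 14, 11, 10 → 4
16 → 14, 11, 10 → 3
14 → 11, 10 → 2
11 → 10 → 1
10 → none → 0
Sum: 10 + 9 + 7 + 7 + 6 + 4 + 4 + 3 + 2 + 1 + 0 = 53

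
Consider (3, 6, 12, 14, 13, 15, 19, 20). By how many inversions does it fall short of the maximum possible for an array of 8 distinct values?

27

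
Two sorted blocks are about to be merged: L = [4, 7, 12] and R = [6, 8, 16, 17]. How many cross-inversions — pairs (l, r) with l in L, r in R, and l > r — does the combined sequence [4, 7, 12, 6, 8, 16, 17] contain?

Take each right-half value and tally the left-half values above it:
r = 6: 7, 12 → 2
r = 8: 12 → 1
r = 16: none → 0
r = 17: none → 0
Cross-inversions: 2 + 1 + 0 + 0 = 3

3 cross-inversions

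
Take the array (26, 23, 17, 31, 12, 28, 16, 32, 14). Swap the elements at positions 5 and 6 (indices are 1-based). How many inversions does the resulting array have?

Positions 5 and 6 hold 12 and 28; after swapping, the array is [26, 23, 17, 31, 28, 12, 16, 32, 14].
Element-by-element contributions:
26 → 23, 17, 12, 16, 14 → 5
23 → 17, 12, 16, 14 → 4
17 → 12, 16, 14 → 3
31 → 28, 12, 16, 14 → 4
28 → 12, 16, 14 → 3
12 → none → 0
16 → 14 → 1
32 → 14 → 1
14 → none → 0
Sum: 5 + 4 + 3 + 4 + 3 + 0 + 1 + 1 + 0 = 21

Inversions: 21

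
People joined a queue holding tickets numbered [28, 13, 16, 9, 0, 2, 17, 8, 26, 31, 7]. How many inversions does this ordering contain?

There are 28 inversions.

For each element, count later entries that are smaller:
28: 9
13: 5
16: 5
9: 4
0: 0
2: 0
17: 2
8: 1
26: 1
31: 1
7: 0
Sum: 9 + 5 + 5 + 4 + 0 + 0 + 2 + 1 + 1 + 1 + 0 = 28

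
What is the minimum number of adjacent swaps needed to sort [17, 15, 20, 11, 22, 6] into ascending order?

9

The minimum number of adjacent swaps to sort an array equals its inversion count, since every such swap removes exactly one inversion.
Count inversions — for each element, later elements that are smaller:
17: 15, 11, 6 → 3
15: 11, 6 → 2
20: 11, 6 → 2
11: 6 → 1
22: 6 → 1
6: none → 0
Total inversions: 3 + 2 + 2 + 1 + 1 + 0 = 9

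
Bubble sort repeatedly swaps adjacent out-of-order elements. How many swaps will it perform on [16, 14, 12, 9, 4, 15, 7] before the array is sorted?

The minimum number of adjacent swaps to sort an array equals its inversion count, since every such swap removes exactly one inversion.
Count inversions — for each element, later elements that are smaller:
16: 14, 12, 9, 4, 15, 7 → 6
14: 12, 9, 4, 7 → 4
12: 9, 4, 7 → 3
9: 4, 7 → 2
4: none → 0
15: 7 → 1
7: none → 0
Total inversions: 6 + 4 + 3 + 2 + 0 + 1 + 0 = 16

16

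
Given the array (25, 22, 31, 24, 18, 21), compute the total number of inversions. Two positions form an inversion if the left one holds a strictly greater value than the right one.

Sweep left to right; for each value list the smaller values that follow it:
25 → 22, 24, 18, 21 → 4
22 → 18, 21 → 2
31 → 24, 18, 21 → 3
24 → 18, 21 → 2
18 → none → 0
21 → none → 0
Sum: 4 + 2 + 3 + 2 + 0 + 0 = 11

There are 11 inversions.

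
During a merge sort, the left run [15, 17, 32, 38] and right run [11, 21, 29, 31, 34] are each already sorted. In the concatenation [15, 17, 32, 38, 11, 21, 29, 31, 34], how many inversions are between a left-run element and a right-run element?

Count, for every r in R, how many entries of L exceed r:
r = 11: 15, 17, 32, 38 → 4
r = 21: 32, 38 → 2
r = 29: 32, 38 → 2
r = 31: 32, 38 → 2
r = 34: 38 → 1
Cross-inversions: 4 + 2 + 2 + 2 + 1 = 11

11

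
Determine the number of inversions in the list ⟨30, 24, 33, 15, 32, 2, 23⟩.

Inversions: 14

Element-by-element contributions:
30: 4
24: 3
33: 4
15: 1
32: 2
2: 0
23: 0
Sum: 4 + 3 + 4 + 1 + 2 + 0 + 0 = 14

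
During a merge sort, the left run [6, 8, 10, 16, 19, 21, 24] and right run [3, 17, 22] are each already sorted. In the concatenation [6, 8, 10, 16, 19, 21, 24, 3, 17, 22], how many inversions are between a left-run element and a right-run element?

11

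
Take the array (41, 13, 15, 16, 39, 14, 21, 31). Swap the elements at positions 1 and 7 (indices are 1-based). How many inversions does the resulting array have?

Positions 1 and 7 hold 41 and 21; after swapping, the array is [21, 13, 15, 16, 39, 14, 41, 31].
Count, for each position, how many later elements it exceeds:
21: 4
13: 0
15: 1
16: 1
39: 2
14: 0
41: 1
31: 0
Sum: 4 + 0 + 1 + 1 + 2 + 0 + 1 + 0 = 9

There are 9 inversions.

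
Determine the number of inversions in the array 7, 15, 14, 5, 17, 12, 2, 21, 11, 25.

18

Sweep left to right; for each value list the smaller values that follow it:
7: 2
15: 5
14: 4
5: 1
17: 3
12: 2
2: 0
21: 1
11: 0
25: 0
Sum: 2 + 5 + 4 + 1 + 3 + 2 + 0 + 1 + 0 + 0 = 18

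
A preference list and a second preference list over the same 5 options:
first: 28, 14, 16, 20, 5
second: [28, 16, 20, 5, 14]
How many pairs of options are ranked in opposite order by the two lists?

Assign each item its position (1..5) in the first ordering, then rewrite the second ordering as that position sequence:
positions: 28→1, 14→2, 16→3, 20→4, 5→5
second ordering as positions: [1, 3, 4, 5, 2]
Discordant pairs = inversions in this position sequence.
1: 0
3: 2 → 1
4: 2 → 1
5: 2 → 1
2: 0
Total: 0 + 1 + 1 + 1 + 0 = 3

Pairs: 3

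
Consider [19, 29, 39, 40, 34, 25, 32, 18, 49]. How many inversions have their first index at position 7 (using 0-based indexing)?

0

The element at index 7 is 18.
Elements after it: 49
None of them are smaller than 18.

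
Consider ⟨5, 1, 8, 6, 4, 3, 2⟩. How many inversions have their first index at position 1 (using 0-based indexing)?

The element at index 1 is 1.
Elements after it: 8, 6, 4, 3, 2
None of them are smaller than 1.

0 such elements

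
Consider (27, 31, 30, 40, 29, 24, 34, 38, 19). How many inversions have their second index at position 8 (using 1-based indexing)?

1 such element

The element at index 8 is 38.
Elements before it: 27, 31, 30, 40, 29, 24, 34
Those larger than 38: 40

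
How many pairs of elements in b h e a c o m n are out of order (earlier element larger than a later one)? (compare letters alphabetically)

8 inversions

Element-by-element contributions:
b → a → 1
h → e, a, c → 3
e → a, c → 2
a → none → 0
c → none → 0
o → m, n → 2
m → none → 0
n → none → 0
Sum: 1 + 3 + 2 + 0 + 0 + 2 + 0 + 0 = 8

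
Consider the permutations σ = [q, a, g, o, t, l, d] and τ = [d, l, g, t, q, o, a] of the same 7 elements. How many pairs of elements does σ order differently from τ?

17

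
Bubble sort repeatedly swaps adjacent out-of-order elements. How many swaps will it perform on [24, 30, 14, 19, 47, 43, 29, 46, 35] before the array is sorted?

12

Each adjacent swap fixes exactly one inversion, so the minimum swap count equals the number of inversions.
Count inversions — for each element, later elements that are smaller:
24: 14, 19 → 2
30: 14, 19, 29 → 3
14: none → 0
19: none → 0
47: 43, 29, 46, 35 → 4
43: 29, 35 → 2
29: none → 0
46: 35 → 1
35: none → 0
Total inversions: 2 + 3 + 0 + 0 + 4 + 2 + 0 + 1 + 0 = 12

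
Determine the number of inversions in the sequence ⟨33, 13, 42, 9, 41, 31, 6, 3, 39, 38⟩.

Count, for each position, how many later elements it exceeds:
33 → 13, 9, 31, 6, 3 → 5
13 → 9, 6, 3 → 3
42 → 9, 41, 31, 6, 3, 39, 38 → 7
9 → 6, 3 → 2
41 → 31, 6, 3, 39, 38 → 5
31 → 6, 3 → 2
6 → 3 → 1
3 → none → 0
39 → 38 → 1
38 → none → 0
Sum: 5 + 3 + 7 + 2 + 5 + 2 + 1 + 0 + 1 + 0 = 26

There are 26 inversions.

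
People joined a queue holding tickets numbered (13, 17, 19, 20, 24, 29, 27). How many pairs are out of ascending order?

For each element, count later entries that are smaller:
13 → none → 0
17 → none → 0
19 → none → 0
20 → none → 0
24 → none → 0
29 → 27 → 1
27 → none → 0
Sum: 0 + 0 + 0 + 0 + 0 + 1 + 0 = 1

1 inversion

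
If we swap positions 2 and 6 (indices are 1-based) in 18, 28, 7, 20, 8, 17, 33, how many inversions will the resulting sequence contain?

Positions 2 and 6 hold 28 and 17; after swapping, the array is [18, 17, 7, 20, 8, 28, 33].
Count, for each position, how many later elements it exceeds:
18: 3
17: 2
7: 0
20: 1
8: 0
28: 0
33: 0
Sum: 3 + 2 + 0 + 1 + 0 + 0 + 0 = 6

6 inversions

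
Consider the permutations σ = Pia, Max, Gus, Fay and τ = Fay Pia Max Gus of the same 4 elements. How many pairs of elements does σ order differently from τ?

3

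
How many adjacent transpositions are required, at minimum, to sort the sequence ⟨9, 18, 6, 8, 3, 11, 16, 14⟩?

Swaps: 12

Minimum adjacent swaps = number of inversions (each swap of adjacent out-of-order elements removes one inversion and no swap can remove more).
Count inversions — for each element, later elements that are smaller:
9: 6, 8, 3 → 3
18: 6, 8, 3, 11, 16, 14 → 6
6: 3 → 1
8: 3 → 1
3: none → 0
11: none → 0
16: 14 → 1
14: none → 0
Total inversions: 3 + 6 + 1 + 1 + 0 + 0 + 1 + 0 = 12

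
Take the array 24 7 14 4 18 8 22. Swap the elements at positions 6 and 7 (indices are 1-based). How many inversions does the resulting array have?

11

Positions 6 and 7 hold 8 and 22; after swapping, the array is [24, 7, 14, 4, 18, 22, 8].
Sweep left to right; for each value list the smaller values that follow it:
24 → 7, 14, 4, 18, 22, 8 → 6
7 → 4 → 1
14 → 4, 8 → 2
4 → none → 0
18 → 8 → 1
22 → 8 → 1
8 → none → 0
Sum: 6 + 1 + 2 + 0 + 1 + 1 + 0 = 11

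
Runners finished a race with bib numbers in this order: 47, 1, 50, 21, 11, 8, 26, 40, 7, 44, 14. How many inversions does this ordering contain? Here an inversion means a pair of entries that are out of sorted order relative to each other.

Element-by-element contributions:
47: 9
1: 0
50: 8
21: 4
11: 2
8: 1
26: 2
40: 2
7: 0
44: 1
14: 0
Sum: 9 + 0 + 8 + 4 + 2 + 1 + 2 + 2 + 0 + 1 + 0 = 29

29 inversions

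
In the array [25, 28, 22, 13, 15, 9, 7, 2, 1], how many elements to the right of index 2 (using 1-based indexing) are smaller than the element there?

7

The element at index 2 is 28.
Elements after it: 22, 13, 15, 9, 7, 2, 1
Those smaller than 28: 22, 13, 15, 9, 7, 2, 1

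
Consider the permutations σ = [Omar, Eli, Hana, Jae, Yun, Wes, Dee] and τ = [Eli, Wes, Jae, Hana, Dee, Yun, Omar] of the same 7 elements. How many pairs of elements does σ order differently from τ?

11 discordant pairs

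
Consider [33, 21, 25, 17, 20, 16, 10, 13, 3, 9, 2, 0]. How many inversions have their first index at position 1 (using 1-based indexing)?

11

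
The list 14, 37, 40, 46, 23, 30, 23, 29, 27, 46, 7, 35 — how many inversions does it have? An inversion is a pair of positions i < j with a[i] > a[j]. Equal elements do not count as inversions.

Element-by-element contributions:
14 → 7 → 1
37 → 23, 30, 23, 29, 27, 7, 35 → 7
40 → 23, 30, 23, 29, 27, 7, 35 → 7
46 → 23, 30, 23, 29, 27, 7, 35 → 7
23 → 7 → 1
30 → 23, 29, 27, 7 → 4
23 → 7 → 1
29 → 27, 7 → 2
27 → 7 → 1
46 → 7, 35 → 2
7 → none → 0
35 → none → 0
Sum: 1 + 7 + 7 + 7 + 1 + 4 + 1 + 2 + 1 + 2 + 0 + 0 = 33

There are 33 inversions.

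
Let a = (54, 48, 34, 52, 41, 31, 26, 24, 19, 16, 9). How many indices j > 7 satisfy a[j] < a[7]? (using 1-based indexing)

4

The element at index 7 is 26.
Elements after it: 24, 19, 16, 9
Those smaller than 26: 24, 19, 16, 9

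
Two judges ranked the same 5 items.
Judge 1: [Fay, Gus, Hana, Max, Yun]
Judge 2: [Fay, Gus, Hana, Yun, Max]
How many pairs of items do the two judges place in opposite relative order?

1

Assign each item its position (1..5) in the first ordering, then rewrite the second ordering as that position sequence:
positions: Fay→1, Gus→2, Hana→3, Max→4, Yun→5
second ordering as positions: [1, 2, 3, 5, 4]
Discordant pairs = inversions in this position sequence.
1: 0
2: 0
3: 0
5: 4 → 1
4: 0
Total: 0 + 0 + 0 + 1 + 0 = 1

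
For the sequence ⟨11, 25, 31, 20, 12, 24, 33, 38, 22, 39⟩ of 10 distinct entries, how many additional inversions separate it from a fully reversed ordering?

33 inversions short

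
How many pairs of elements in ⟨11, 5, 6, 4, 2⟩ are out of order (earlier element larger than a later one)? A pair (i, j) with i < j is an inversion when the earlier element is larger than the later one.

Out-of-order index pairs (1-indexed):
(1,2): 11 > 5
(1,3): 11 > 6
(1,4): 11 > 4
(1,5): 11 > 2
(2,4): 5 > 4
(2,5): 5 > 2
(3,4): 6 > 4
(3,5): 6 > 2
(4,5): 4 > 2
That's 9 pairs.

Inversions: 9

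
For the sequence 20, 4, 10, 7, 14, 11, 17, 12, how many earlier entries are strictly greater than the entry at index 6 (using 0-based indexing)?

The element at index 6 is 17.
Elements before it: 20, 4, 10, 7, 14, 11
Those larger than 17: 20

1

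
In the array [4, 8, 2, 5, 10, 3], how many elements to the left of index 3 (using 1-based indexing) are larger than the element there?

2 such elements

The element at index 3 is 2.
Elements before it: 4, 8
Those larger than 2: 4, 8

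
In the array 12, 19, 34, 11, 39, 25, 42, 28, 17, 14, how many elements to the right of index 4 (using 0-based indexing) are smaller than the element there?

4 such elements

The element at index 4 is 39.
Elements after it: 25, 42, 28, 17, 14
Those smaller than 39: 25, 28, 17, 14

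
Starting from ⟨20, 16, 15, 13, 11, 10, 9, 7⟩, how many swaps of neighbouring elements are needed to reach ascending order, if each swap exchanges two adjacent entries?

Each adjacent swap fixes exactly one inversion, so the minimum swap count equals the number of inversions.
Count inversions — for each element, later elements that are smaller:
20: 16, 15, 13, 11, 10, 9, 7 → 7
16: 15, 13, 11, 10, 9, 7 → 6
15: 13, 11, 10, 9, 7 → 5
13: 11, 10, 9, 7 → 4
11: 10, 9, 7 → 3
10: 9, 7 → 2
9: 7 → 1
7: none → 0
Total inversions: 7 + 6 + 5 + 4 + 3 + 2 + 1 + 0 = 28

Swaps: 28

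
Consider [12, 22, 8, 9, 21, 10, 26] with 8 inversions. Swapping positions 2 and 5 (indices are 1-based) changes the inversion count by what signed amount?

-1

Positions 2 and 5 hold 22 and 21; after swapping, the array is [12, 21, 8, 9, 22, 10, 26].
Count, for each position, how many later elements it exceeds:
12 → 8, 9, 10 → 3
21 → 8, 9, 10 → 3
8 → none → 0
9 → none → 0
22 → 10 → 1
10 → none → 0
26 → none → 0
Sum: 3 + 3 + 0 + 0 + 1 + 0 + 0 = 7
Change: 7 − 8 = -1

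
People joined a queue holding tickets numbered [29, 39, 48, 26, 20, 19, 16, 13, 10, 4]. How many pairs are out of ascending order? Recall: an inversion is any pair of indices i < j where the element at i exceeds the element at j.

There are 42 out-of-order pairs.

For each element, count later entries that are smaller:
29 → 26, 20, 19, 16, 13, 10, 4 → 7
39 → 26, 20, 19, 16, 13, 10, 4 → 7
48 → 26, 20, 19, 16, 13, 10, 4 → 7
26 → 20, 19, 16, 13, 10, 4 → 6
20 → 19, 16, 13, 10, 4 → 5
19 → 16, 13, 10, 4 → 4
16 → 13, 10, 4 → 3
13 → 10, 4 → 2
10 → 4 → 1
4 → none → 0
Sum: 7 + 7 + 7 + 6 + 5 + 4 + 3 + 2 + 1 + 0 = 42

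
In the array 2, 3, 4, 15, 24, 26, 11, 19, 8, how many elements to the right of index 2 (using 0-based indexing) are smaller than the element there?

The element at index 2 is 4.
Elements after it: 15, 24, 26, 11, 19, 8
None of them are smaller than 4.

0 such elements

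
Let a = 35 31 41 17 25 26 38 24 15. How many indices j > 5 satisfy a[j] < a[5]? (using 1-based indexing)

2 such elements

The element at index 5 is 25.
Elements after it: 26, 38, 24, 15
Those smaller than 25: 24, 15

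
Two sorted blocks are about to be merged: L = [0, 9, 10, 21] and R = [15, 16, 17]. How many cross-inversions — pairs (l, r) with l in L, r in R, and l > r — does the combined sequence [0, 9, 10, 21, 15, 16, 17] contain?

There are 3 cross-inversions.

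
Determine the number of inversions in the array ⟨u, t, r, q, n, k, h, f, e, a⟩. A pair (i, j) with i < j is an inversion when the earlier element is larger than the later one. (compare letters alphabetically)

45 inversions

Count, for each position, how many later elements it exceeds:
u → t, r, q, n, k, h, f, e, a → 9
t → r, q, n, k, h, f, e, a → 8
r → q, n, k, h, f, e, a → 7
q → n, k, h, f, e, a → 6
n → k, h, f, e, a → 5
k → h, f, e, a → 4
h → f, e, a → 3
f → e, a → 2
e → a → 1
a → none → 0
Sum: 9 + 8 + 7 + 6 + 5 + 4 + 3 + 2 + 1 + 0 = 45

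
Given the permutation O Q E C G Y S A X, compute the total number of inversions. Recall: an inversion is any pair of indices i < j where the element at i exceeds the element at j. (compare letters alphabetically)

For each element, count later entries that are smaller:
O: 4
Q: 4
E: 2
C: 1
G: 1
Y: 3
S: 1
A: 0
X: 0
Sum: 4 + 4 + 2 + 1 + 1 + 3 + 1 + 0 + 0 = 16

There are 16 out-of-order pairs.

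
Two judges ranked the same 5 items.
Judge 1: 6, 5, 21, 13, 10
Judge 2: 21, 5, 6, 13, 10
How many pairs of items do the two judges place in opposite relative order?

3

Assign each item its position (1..5) in the first ordering, then rewrite the second ordering as that position sequence:
positions: 6→1, 5→2, 21→3, 13→4, 10→5
second ordering as positions: [3, 2, 1, 4, 5]
Discordant pairs = inversions in this position sequence.
3: 2, 1 → 2
2: 1 → 1
1: 0
4: 0
5: 0
Total: 2 + 1 + 0 + 0 + 0 = 3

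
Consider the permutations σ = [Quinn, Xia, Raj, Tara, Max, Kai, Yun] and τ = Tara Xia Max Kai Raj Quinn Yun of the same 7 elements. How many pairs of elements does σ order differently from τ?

9

Assign each item its position (1..7) in the first ordering, then rewrite the second ordering as that position sequence:
positions: Quinn→1, Xia→2, Raj→3, Tara→4, Max→5, Kai→6, Yun→7
second ordering as positions: [4, 2, 5, 6, 3, 1, 7]
Discordant pairs = inversions in this position sequence.
4: 2, 3, 1 → 3
2: 1 → 1
5: 3, 1 → 2
6: 3, 1 → 2
3: 1 → 1
1: 0
7: 0
Total: 3 + 1 + 2 + 2 + 1 + 0 + 0 = 9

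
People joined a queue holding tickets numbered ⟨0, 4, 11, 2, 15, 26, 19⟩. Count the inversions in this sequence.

3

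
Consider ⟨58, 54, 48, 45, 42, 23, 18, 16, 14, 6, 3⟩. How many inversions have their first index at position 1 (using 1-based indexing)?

10

The element at index 1 is 58.
Elements after it: 54, 48, 45, 42, 23, 18, 16, 14, 6, 3
Those smaller than 58: 54, 48, 45, 42, 23, 18, 16, 14, 6, 3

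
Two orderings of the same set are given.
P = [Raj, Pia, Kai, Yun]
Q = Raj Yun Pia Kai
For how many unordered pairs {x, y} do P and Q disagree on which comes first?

Assign each item its position (1..4) in the first ordering, then rewrite the second ordering as that position sequence:
positions: Raj→1, Pia→2, Kai→3, Yun→4
second ordering as positions: [1, 4, 2, 3]
Discordant pairs = inversions in this position sequence.
1: 0
4: 2, 3 → 2
2: 0
3: 0
Total: 0 + 2 + 0 + 0 = 2

2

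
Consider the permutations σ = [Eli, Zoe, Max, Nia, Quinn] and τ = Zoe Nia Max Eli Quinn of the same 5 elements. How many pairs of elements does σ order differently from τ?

Assign each item its position (1..5) in the first ordering, then rewrite the second ordering as that position sequence:
positions: Eli→1, Zoe→2, Max→3, Nia→4, Quinn→5
second ordering as positions: [2, 4, 3, 1, 5]
Discordant pairs = inversions in this position sequence.
2: 1 → 1
4: 3, 1 → 2
3: 1 → 1
1: 0
5: 0
Total: 1 + 2 + 1 + 0 + 0 = 4

4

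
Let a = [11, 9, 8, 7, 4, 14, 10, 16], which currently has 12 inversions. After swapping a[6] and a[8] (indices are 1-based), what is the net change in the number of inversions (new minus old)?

+1

Positions 6 and 8 hold 14 and 16; after swapping, the array is [11, 9, 8, 7, 4, 16, 10, 14].
For each element, count later entries that are smaller:
11 → 9, 8, 7, 4, 10 → 5
9 → 8, 7, 4 → 3
8 → 7, 4 → 2
7 → 4 → 1
4 → none → 0
16 → 10, 14 → 2
10 → none → 0
14 → none → 0
Sum: 5 + 3 + 2 + 1 + 0 + 2 + 0 + 0 = 13
Change: 13 − 12 = +1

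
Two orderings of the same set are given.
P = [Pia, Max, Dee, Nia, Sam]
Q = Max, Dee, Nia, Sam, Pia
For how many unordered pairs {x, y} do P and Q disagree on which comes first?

Assign each item its position (1..5) in the first ordering, then rewrite the second ordering as that position sequence:
positions: Pia→1, Max→2, Dee→3, Nia→4, Sam→5
second ordering as positions: [2, 3, 4, 5, 1]
Discordant pairs = inversions in this position sequence.
2: 1 → 1
3: 1 → 1
4: 1 → 1
5: 1 → 1
1: 0
Total: 1 + 1 + 1 + 1 + 0 = 4

4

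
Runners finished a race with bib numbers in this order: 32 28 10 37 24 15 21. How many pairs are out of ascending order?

Count, for each position, how many later elements it exceeds:
32: 5
28: 4
10: 0
37: 3
24: 2
15: 0
21: 0
Sum: 5 + 4 + 0 + 3 + 2 + 0 + 0 = 14

14 inversions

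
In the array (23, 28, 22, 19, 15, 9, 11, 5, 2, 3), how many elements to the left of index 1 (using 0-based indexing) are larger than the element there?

The element at index 1 is 28.
Elements before it: 23
None of them are larger than 28.

0 such elements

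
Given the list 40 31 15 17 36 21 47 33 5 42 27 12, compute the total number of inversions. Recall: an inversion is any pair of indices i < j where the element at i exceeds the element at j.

Element-by-element contributions:
40 → 31, 15, 17, 36, 21, 33, 5, 27, 12 → 9
31 → 15, 17, 21, 5, 27, 12 → 6
15 → 5, 12 → 2
17 → 5, 12 → 2
36 → 21, 33, 5, 27, 12 → 5
21 → 5, 12 → 2
47 → 33, 5, 42, 27, 12 → 5
33 → 5, 27, 12 → 3
5 → none → 0
42 → 27, 12 → 2
27 → 12 → 1
12 → none → 0
Sum: 9 + 6 + 2 + 2 + 5 + 2 + 5 + 3 + 0 + 2 + 1 + 0 = 37

37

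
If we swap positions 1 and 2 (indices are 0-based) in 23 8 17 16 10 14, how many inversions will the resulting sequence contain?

11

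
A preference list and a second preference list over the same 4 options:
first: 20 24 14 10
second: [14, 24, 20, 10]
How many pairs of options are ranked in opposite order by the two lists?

Assign each item its position (1..4) in the first ordering, then rewrite the second ordering as that position sequence:
positions: 20→1, 24→2, 14→3, 10→4
second ordering as positions: [3, 2, 1, 4]
Discordant pairs = inversions in this position sequence.
3: 2, 1 → 2
2: 1 → 1
1: 0
4: 0
Total: 2 + 1 + 0 + 0 = 3

3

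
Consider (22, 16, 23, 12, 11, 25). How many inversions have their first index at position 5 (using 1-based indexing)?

The element at index 5 is 11.
Elements after it: 25
None of them are smaller than 11.

0 such elements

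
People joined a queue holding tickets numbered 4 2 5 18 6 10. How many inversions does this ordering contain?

Sweep left to right; for each value list the smaller values that follow it:
4: 1
2: 0
5: 0
18: 2
6: 0
10: 0
Sum: 1 + 0 + 0 + 2 + 0 + 0 = 3

3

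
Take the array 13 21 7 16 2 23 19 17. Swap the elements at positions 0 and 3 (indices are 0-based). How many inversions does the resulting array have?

13 inversions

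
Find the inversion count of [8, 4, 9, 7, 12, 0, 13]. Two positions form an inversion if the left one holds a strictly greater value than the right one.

8

Inversion pairs (indices are 1-based):
(1,2): 8 > 4
(1,4): 8 > 7
(1,6): 8 > 0
(2,6): 4 > 0
(3,4): 9 > 7
(3,6): 9 > 0
(4,6): 7 > 0
(5,6): 12 > 0
That's 8 pairs.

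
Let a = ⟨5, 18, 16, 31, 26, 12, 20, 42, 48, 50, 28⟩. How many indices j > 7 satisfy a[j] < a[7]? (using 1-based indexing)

The element at index 7 is 20.
Elements after it: 42, 48, 50, 28
None of them are smaller than 20.

0 such elements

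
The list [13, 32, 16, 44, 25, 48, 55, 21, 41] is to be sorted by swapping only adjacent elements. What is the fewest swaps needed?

11

Each adjacent swap fixes exactly one inversion, so the minimum swap count equals the number of inversions.
Count inversions — for each element, later elements that are smaller:
13: none → 0
32: 16, 25, 21 → 3
16: none → 0
44: 25, 21, 41 → 3
25: 21 → 1
48: 21, 41 → 2
55: 21, 41 → 2
21: none → 0
41: none → 0
Total inversions: 0 + 3 + 0 + 3 + 1 + 2 + 2 + 0 + 0 = 11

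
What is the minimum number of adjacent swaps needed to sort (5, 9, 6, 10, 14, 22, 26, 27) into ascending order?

Each adjacent swap fixes exactly one inversion, so the minimum swap count equals the number of inversions.
Count inversions — for each element, later elements that are smaller:
5: none → 0
9: 6 → 1
6: none → 0
10: none → 0
14: none → 0
22: none → 0
26: none → 0
27: none → 0
Total inversions: 0 + 1 + 0 + 0 + 0 + 0 + 0 + 0 = 1

1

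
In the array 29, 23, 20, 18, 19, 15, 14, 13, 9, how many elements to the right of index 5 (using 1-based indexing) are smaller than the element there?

4 such elements

The element at index 5 is 19.
Elements after it: 15, 14, 13, 9
Those smaller than 19: 15, 14, 13, 9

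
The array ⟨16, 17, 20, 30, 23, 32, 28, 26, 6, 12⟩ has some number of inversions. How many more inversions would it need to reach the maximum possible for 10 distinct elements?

23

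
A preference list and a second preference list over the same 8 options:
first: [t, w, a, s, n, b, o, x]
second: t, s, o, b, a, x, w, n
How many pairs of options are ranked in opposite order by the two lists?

Pairs: 12

Assign each item its position (1..8) in the first ordering, then rewrite the second ordering as that position sequence:
positions: t→1, w→2, a→3, s→4, n→5, b→6, o→7, x→8
second ordering as positions: [1, 4, 7, 6, 3, 8, 2, 5]
Discordant pairs = inversions in this position sequence.
1: 0
4: 3, 2 → 2
7: 6, 3, 2, 5 → 4
6: 3, 2, 5 → 3
3: 2 → 1
8: 2, 5 → 2
2: 0
5: 0
Total: 0 + 2 + 4 + 3 + 1 + 2 + 0 + 0 = 12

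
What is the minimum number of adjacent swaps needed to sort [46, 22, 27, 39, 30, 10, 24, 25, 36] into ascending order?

Swaps: 20

Minimum adjacent swaps = number of inversions (each swap of adjacent out-of-order elements removes one inversion and no swap can remove more).
Count inversions — for each element, later elements that are smaller:
46: 22, 27, 39, 30, 10, 24, 25, 36 → 8
22: 10 → 1
27: 10, 24, 25 → 3
39: 30, 10, 24, 25, 36 → 5
30: 10, 24, 25 → 3
10: none → 0
24: none → 0
25: none → 0
36: none → 0
Total inversions: 8 + 1 + 3 + 5 + 3 + 0 + 0 + 0 + 0 = 20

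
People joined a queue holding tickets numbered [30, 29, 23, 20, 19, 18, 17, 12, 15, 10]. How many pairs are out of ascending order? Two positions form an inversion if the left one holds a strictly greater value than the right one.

Inversions: 44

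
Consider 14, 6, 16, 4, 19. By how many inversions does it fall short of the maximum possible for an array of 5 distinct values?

Maximum inversions for 5 distinct elements is C(5, 2) = 5·4/2 = 10.
Current inversions — for each element, count later smaller elements:
14: 2
6: 1
16: 1
4: 0
19: 0
Current total: 2 + 1 + 1 + 0 + 0 = 4
Shortfall: 10 − 4 = 6

6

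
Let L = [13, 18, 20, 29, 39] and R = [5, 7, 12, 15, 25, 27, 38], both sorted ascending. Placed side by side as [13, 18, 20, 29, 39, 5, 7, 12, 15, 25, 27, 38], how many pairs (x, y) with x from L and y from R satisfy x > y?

Count, for every r in R, how many entries of L exceed r:
r = 5: 13, 18, 20, 29, 39 → 5
r = 7: 13, 18, 20, 29, 39 → 5
r = 12: 13, 18, 20, 29, 39 → 5
r = 15: 18, 20, 29, 39 → 4
r = 25: 29, 39 → 2
r = 27: 29, 39 → 2
r = 38: 39 → 1
Cross-inversions: 5 + 5 + 5 + 4 + 2 + 2 + 1 = 24

24 cross-inversions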